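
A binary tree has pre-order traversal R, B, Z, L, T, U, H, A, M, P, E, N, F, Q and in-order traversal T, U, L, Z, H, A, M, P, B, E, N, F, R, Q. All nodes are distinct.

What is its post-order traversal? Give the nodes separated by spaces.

The first element of pre-order is the root; it splits in-order into left and right subtrees.
Root R: left subtree has 12 nodes {T, U, L, Z, H, A, M, P, B, E, N, F}, right has 1 {Q}.
  Root B: left subtree has 8 nodes {T, U, L, Z, H, A, M, P}, right has 3 {E, N, F}.
    Root Z: left subtree has 3 nodes {T, U, L}, right has 4 {H, A, M, P}.
      Root L: left subtree has 2 nodes {T, U}, right has 0 { }.
        Root T: left subtree has 0 nodes { }, right has 1 {U}.
      Root H: left subtree has 0 nodes { }, right has 3 {A, M, P}.
        Root A: left subtree has 0 nodes { }, right has 2 {M, P}.
          Root M: left subtree has 0 nodes { }, right has 1 {P}.
    Root E: left subtree has 0 nodes { }, right has 2 {N, F}.
      Root N: left subtree has 0 nodes { }, right has 1 {F}.

U T L P M A H Z F N E B Q R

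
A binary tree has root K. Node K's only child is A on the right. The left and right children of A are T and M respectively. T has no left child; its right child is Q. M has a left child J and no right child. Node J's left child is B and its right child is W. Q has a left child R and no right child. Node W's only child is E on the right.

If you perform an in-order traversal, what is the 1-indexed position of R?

In-order visits the left subtree, then the node, then the right subtree.
At K: no left child.
Visit K.
At K: go right to A.
  At A: go left to T.
    At T: no left child.
    Visit T.
    At T: go right to Q.
      At Q: go left to R.
        R is a leaf — visit R.
      Visit Q.
      At Q: no right child.
  Visit A.
  At A: go right to M.
    At M: go left to J.
      At J: go left to B.
        B is a leaf — visit B.
      Visit J.
      At J: go right to W.
        At W: no left child.
        Visit W.
        At W: go right to E.
          E is a leaf — visit E.
    Visit M.
    At M: no right child.
Full in-order sequence: K, T, R, Q, A, B, J, W, E, M.

3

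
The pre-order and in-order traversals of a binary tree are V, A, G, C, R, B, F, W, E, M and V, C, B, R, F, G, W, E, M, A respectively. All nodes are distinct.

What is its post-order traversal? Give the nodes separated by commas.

The first element of pre-order is the root; it splits in-order into left and right subtrees.
Root V: left subtree has 0 nodes { }, right has 9 {C, B, R, F, G, W, E, M, A}.
  Root A: left subtree has 8 nodes {C, B, R, F, G, W, E, M}, right has 0 { }.
    Root G: left subtree has 4 nodes {C, B, R, F}, right has 3 {W, E, M}.
      Root C: left subtree has 0 nodes { }, right has 3 {B, R, F}.
        Root R: left subtree has 1 node {B}, right has 1 {F}.
      Root W: left subtree has 0 nodes { }, right has 2 {E, M}.
        Root E: left subtree has 0 nodes { }, right has 1 {M}.

B, F, R, C, M, E, W, G, A, V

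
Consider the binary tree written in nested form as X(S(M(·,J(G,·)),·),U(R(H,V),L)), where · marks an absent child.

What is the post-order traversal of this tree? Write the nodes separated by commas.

Post-order visits the left subtree, then the right subtree, then the node.
At X: go left to S.
  At S: go left to M.
    At M: no left child.
    At M: go right to J.
      At J: go left to G.
        G is a leaf — visit G.
      At J: no right child.
      Visit J.
    Visit M.
  At S: no right child.
  Visit S.
At X: go right to U.
  At U: go left to R.
    At R: go left to H.
      H is a leaf — visit H.
    At R: go right to V.
      V is a leaf — visit V.
    Visit R.
  At U: go right to L.
    L is a leaf — visit L.
  Visit U.
Visit X.

G, J, M, S, H, V, R, L, U, X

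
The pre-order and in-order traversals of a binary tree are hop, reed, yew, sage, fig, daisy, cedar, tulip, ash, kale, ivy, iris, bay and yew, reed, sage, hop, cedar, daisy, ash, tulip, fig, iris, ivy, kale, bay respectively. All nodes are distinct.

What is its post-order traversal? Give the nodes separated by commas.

yew, sage, reed, cedar, ash, tulip, daisy, iris, ivy, bay, kale, fig, hop

The first element of pre-order is the root; it splits in-order into left and right subtrees.
Root hop: left subtree has 3 nodes {yew, reed, sage}, right has 9 {cedar, daisy, ash, tulip, fig, iris, ivy, kale, bay}.
  Root reed: left subtree has 1 node {yew}, right has 1 {sage}.
  Root fig: left subtree has 4 nodes {cedar, daisy, ash, tulip}, right has 4 {iris, ivy, kale, bay}.
    Root daisy: left subtree has 1 node {cedar}, right has 2 {ash, tulip}.
      Root tulip: left subtree has 1 node {ash}, right has 0 { }.
    Root kale: left subtree has 2 nodes {iris, ivy}, right has 1 {bay}.
      Root ivy: left subtree has 1 node {iris}, right has 0 { }.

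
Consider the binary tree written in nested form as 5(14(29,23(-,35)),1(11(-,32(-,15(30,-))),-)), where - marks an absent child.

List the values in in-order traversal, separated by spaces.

In-order visits the left subtree, then the node, then the right subtree.
At 5: go left to 14.
  At 14: go left to 29.
    29 is a leaf — visit 29.
  Visit 14.
  At 14: go right to 23.
    At 23: no left child.
    Visit 23.
    At 23: go right to 35.
      35 is a leaf — visit 35.
Visit 5.
At 5: go right to 1.
  At 1: go left to 11.
    At 11: no left child.
    Visit 11.
    At 11: go right to 32.
      At 32: no left child.
      Visit 32.
      At 32: go right to 15.
        At 15: go left to 30.
          30 is a leaf — visit 30.
        Visit 15.
        At 15: no right child.
  Visit 1.
  At 1: no right child.

29 14 23 35 5 11 32 30 15 1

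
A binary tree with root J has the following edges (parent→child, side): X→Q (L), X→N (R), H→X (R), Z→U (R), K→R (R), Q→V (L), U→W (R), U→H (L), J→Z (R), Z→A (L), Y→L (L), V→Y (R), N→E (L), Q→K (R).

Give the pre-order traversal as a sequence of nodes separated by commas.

Pre-order visits the node, then its left subtree, then its right subtree.
Visit J.
At J: no left child.
At J: go right to Z.
  Visit Z.
  At Z: go left to A.
    A is a leaf — visit A.
  At Z: go right to U.
    Visit U.
    At U: go left to H.
      Visit H.
      At H: no left child.
      At H: go right to X.
        Visit X.
        At X: go left to Q.
          Visit Q.
          At Q: go left to V.
            Visit V.
            At V: no left child.
            At V: go right to Y.
              Visit Y.
              At Y: go left to L.
                L is a leaf — visit L.
              At Y: no right child.
          At Q: go right to K.
            Visit K.
            At K: no left child.
            At K: go right to R.
              R is a leaf — visit R.
        At X: go right to N.
          Visit N.
          At N: go left to E.
            E is a leaf — visit E.
          At N: no right child.
    At U: go right to W.
      W is a leaf — visit W.

J, Z, A, U, H, X, Q, V, Y, L, K, R, N, E, W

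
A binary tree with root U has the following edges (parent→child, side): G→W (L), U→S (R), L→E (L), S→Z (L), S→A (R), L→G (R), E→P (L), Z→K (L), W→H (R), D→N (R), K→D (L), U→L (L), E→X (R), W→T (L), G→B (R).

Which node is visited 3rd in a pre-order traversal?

Pre-order visits the node, then its left subtree, then its right subtree.
Visit U.
At U: go left to L.
  Visit L.
  At L: go left to E.
    Visit E.
    At E: go left to P.
      P is a leaf — visit P.
    At E: go right to X.
      X is a leaf — visit X.
  At L: go right to G.
    Visit G.
    At G: go left to W.
      Visit W.
      At W: go left to T.
        T is a leaf — visit T.
      At W: go right to H.
        H is a leaf — visit H.
    At G: go right to B.
      B is a leaf — visit B.
At U: go right to S.
  Visit S.
  At S: go left to Z.
    Visit Z.
    At Z: go left to K.
      Visit K.
      At K: go left to D.
        Visit D.
        At D: no left child.
        At D: go right to N.
          N is a leaf — visit N.
      At K: no right child.
    At Z: no right child.
  At S: go right to A.
    A is a leaf — visit A.
Full pre-order sequence: U, L, E, P, X, G, W, T, H, B, S, Z, K, D, N, A.

E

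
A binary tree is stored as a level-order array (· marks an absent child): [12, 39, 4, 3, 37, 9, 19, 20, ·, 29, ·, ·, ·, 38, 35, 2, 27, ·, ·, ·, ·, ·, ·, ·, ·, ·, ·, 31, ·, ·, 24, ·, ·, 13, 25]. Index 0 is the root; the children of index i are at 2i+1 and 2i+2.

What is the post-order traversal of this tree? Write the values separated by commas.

2, 13, 25, 27, 20, 3, 29, 37, 39, 9, 31, 38, 24, 35, 19, 4, 12

Post-order visits the left subtree, then the right subtree, then the node.
At 12: go left to 39.
  At 39: go left to 3.
    At 3: go left to 20.
      At 20: go left to 2.
        2 is a leaf — visit 2.
      At 20: go right to 27.
        At 27: go left to 13.
          13 is a leaf — visit 13.
        At 27: go right to 25.
          25 is a leaf — visit 25.
        Visit 27.
      Visit 20.
    At 3: no right child.
    Visit 3.
  At 39: go right to 37.
    At 37: go left to 29.
      29 is a leaf — visit 29.
    At 37: no right child.
    Visit 37.
  Visit 39.
At 12: go right to 4.
  At 4: go left to 9.
    9 is a leaf — visit 9.
  At 4: go right to 19.
    At 19: go left to 38.
      At 38: go left to 31.
        31 is a leaf — visit 31.
      At 38: no right child.
      Visit 38.
    At 19: go right to 35.
      At 35: no left child.
      At 35: go right to 24.
        24 is a leaf — visit 24.
      Visit 35.
    Visit 19.
  Visit 4.
Visit 12.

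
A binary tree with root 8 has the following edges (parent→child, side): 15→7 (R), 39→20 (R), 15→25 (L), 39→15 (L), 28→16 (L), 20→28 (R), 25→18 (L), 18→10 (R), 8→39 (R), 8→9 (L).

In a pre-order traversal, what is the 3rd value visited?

39

Pre-order visits the node, then its left subtree, then its right subtree.
Visit 8.
At 8: go left to 9.
  9 is a leaf — visit 9.
At 8: go right to 39.
  Visit 39.
  At 39: go left to 15.
    Visit 15.
    At 15: go left to 25.
      Visit 25.
      At 25: go left to 18.
        Visit 18.
        At 18: no left child.
        At 18: go right to 10.
          10 is a leaf — visit 10.
      At 25: no right child.
    At 15: go right to 7.
      7 is a leaf — visit 7.
  At 39: go right to 20.
    Visit 20.
    At 20: no left child.
    At 20: go right to 28.
      Visit 28.
      At 28: go left to 16.
        16 is a leaf — visit 16.
      At 28: no right child.
Full pre-order sequence: 8, 9, 39, 15, 25, 18, 10, 7, 20, 28, 16.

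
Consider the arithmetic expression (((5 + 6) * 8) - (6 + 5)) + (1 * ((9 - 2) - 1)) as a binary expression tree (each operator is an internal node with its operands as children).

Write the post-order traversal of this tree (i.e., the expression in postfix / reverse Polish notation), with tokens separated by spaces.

5 6 + 8 * 6 5 + - 1 9 2 - 1 - * +

Post-order on an expression tree gives postfix notation: for each operator, emit left operand, right operand, then the operator.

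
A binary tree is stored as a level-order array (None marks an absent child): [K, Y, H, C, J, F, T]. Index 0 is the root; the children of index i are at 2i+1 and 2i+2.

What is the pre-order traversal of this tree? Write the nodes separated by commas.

Pre-order visits the node, then its left subtree, then its right subtree.
Visit K.
At K: go left to Y.
  Visit Y.
  At Y: go left to C.
    C is a leaf — visit C.
  At Y: go right to J.
    J is a leaf — visit J.
At K: go right to H.
  Visit H.
  At H: go left to F.
    F is a leaf — visit F.
  At H: go right to T.
    T is a leaf — visit T.

K, Y, C, J, H, F, T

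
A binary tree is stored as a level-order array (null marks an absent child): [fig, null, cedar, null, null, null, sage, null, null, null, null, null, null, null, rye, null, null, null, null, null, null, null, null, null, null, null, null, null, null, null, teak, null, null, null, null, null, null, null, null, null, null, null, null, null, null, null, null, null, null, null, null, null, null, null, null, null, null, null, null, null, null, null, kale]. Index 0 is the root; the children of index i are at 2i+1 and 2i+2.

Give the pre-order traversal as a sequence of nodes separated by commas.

Pre-order visits the node, then its left subtree, then its right subtree.
Visit fig.
At fig: no left child.
At fig: go right to cedar.
  Visit cedar.
  At cedar: no left child.
  At cedar: go right to sage.
    Visit sage.
    At sage: no left child.
    At sage: go right to rye.
      Visit rye.
      At rye: no left child.
      At rye: go right to teak.
        Visit teak.
        At teak: no left child.
        At teak: go right to kale.
          kale is a leaf — visit kale.

fig, cedar, sage, rye, teak, kale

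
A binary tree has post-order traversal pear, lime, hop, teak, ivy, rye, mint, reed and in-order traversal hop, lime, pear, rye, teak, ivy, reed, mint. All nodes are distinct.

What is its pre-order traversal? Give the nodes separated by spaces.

The last element of post-order is the root; it splits in-order into left and right subtrees.
Root reed: left subtree has 6 nodes {hop, lime, pear, rye, teak, ivy}, right has 1 {mint}.
  Root rye: left subtree has 3 nodes {hop, lime, pear}, right has 2 {teak, ivy}.
    Root hop: left subtree has 0 nodes { }, right has 2 {lime, pear}.
      Root lime: left subtree has 0 nodes { }, right has 1 {pear}.
    Root ivy: left subtree has 1 node {teak}, right has 0 { }.

reed rye hop lime pear ivy teak mint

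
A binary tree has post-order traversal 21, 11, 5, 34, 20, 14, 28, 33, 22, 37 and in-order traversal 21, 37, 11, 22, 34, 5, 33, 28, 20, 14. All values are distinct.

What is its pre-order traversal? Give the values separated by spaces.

37 21 22 11 33 34 5 28 14 20

The last element of post-order is the root; it splits in-order into left and right subtrees.
Root 37: left subtree has 1 node {21}, right has 8 {11, 22, 34, 5, 33, 28, 20, 14}.
  Root 22: left subtree has 1 node {11}, right has 6 {34, 5, 33, 28, 20, 14}.
    Root 33: left subtree has 2 nodes {34, 5}, right has 3 {28, 20, 14}.
      Root 34: left subtree has 0 nodes { }, right has 1 {5}.
      Root 28: left subtree has 0 nodes { }, right has 2 {20, 14}.
        Root 14: left subtree has 1 node {20}, right has 0 { }.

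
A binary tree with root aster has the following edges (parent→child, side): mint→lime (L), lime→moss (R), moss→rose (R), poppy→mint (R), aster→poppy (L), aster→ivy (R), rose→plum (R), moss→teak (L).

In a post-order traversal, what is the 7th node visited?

Post-order visits the left subtree, then the right subtree, then the node.
At aster: go left to poppy.
  At poppy: no left child.
  At poppy: go right to mint.
    At mint: go left to lime.
      At lime: no left child.
      At lime: go right to moss.
        At moss: go left to teak.
          teak is a leaf — visit teak.
        At moss: go right to rose.
          At rose: no left child.
          At rose: go right to plum.
            plum is a leaf — visit plum.
          Visit rose.
        Visit moss.
      Visit lime.
    At mint: no right child.
    Visit mint.
  Visit poppy.
At aster: go right to ivy.
  ivy is a leaf — visit ivy.
Visit aster.
Full post-order sequence: teak, plum, rose, moss, lime, mint, poppy, ivy, aster.

poppy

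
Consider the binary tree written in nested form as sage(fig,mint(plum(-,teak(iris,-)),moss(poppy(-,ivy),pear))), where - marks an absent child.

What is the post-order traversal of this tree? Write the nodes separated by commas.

fig, iris, teak, plum, ivy, poppy, pear, moss, mint, sage

Post-order visits the left subtree, then the right subtree, then the node.
At sage: go left to fig.
  fig is a leaf — visit fig.
At sage: go right to mint.
  At mint: go left to plum.
    At plum: no left child.
    At plum: go right to teak.
      At teak: go left to iris.
        iris is a leaf — visit iris.
      At teak: no right child.
      Visit teak.
    Visit plum.
  At mint: go right to moss.
    At moss: go left to poppy.
      At poppy: no left child.
      At poppy: go right to ivy.
        ivy is a leaf — visit ivy.
      Visit poppy.
    At moss: go right to pear.
      pear is a leaf — visit pear.
    Visit moss.
  Visit mint.
Visit sage.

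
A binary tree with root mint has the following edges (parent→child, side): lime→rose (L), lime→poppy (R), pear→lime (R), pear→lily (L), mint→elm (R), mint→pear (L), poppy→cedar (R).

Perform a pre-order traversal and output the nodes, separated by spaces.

mint pear lily lime rose poppy cedar elm

Pre-order visits the node, then its left subtree, then its right subtree.
Visit mint.
At mint: go left to pear.
  Visit pear.
  At pear: go left to lily.
    lily is a leaf — visit lily.
  At pear: go right to lime.
    Visit lime.
    At lime: go left to rose.
      rose is a leaf — visit rose.
    At lime: go right to poppy.
      Visit poppy.
      At poppy: no left child.
      At poppy: go right to cedar.
        cedar is a leaf — visit cedar.
At mint: go right to elm.
  elm is a leaf — visit elm.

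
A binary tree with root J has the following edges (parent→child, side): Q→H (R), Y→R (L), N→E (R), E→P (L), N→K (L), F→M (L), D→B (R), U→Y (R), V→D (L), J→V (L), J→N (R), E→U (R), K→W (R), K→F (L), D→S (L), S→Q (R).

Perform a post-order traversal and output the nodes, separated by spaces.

H Q S B D V M F W K P R Y U E N J

Post-order visits the left subtree, then the right subtree, then the node.
At J: go left to V.
  At V: go left to D.
    At D: go left to S.
      At S: no left child.
      At S: go right to Q.
        At Q: no left child.
        At Q: go right to H.
          H is a leaf — visit H.
        Visit Q.
      Visit S.
    At D: go right to B.
      B is a leaf — visit B.
    Visit D.
  At V: no right child.
  Visit V.
At J: go right to N.
  At N: go left to K.
    At K: go left to F.
      At F: go left to M.
        M is a leaf — visit M.
      At F: no right child.
      Visit F.
    At K: go right to W.
      W is a leaf — visit W.
    Visit K.
  At N: go right to E.
    At E: go left to P.
      P is a leaf — visit P.
    At E: go right to U.
      At U: no left child.
      At U: go right to Y.
        At Y: go left to R.
          R is a leaf — visit R.
        At Y: no right child.
        Visit Y.
      Visit U.
    Visit E.
  Visit N.
Visit J.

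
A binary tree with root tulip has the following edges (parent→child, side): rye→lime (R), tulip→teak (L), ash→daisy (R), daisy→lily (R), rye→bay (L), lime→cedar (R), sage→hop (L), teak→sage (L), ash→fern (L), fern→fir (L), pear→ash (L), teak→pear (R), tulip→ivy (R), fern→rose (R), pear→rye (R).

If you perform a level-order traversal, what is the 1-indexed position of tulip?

1

Level-order visits nodes level by level from the root, left to right within each level.
Level 0: tulip
Level 1: teak, ivy
Level 2: sage, pear
Level 3: hop, ash, rye
Level 4: fern, daisy, bay, lime
Level 5: fir, rose, lily, cedar
Full level-order sequence: tulip, teak, ivy, sage, pear, hop, ash, rye, fern, daisy, bay, lime, fir, rose, lily, cedar.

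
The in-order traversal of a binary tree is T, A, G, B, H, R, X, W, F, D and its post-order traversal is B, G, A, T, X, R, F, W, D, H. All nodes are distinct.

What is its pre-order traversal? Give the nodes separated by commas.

H, T, A, G, B, D, W, R, X, F

The last element of post-order is the root; it splits in-order into left and right subtrees.
Root H: left subtree has 4 nodes {T, A, G, B}, right has 5 {R, X, W, F, D}.
  Root T: left subtree has 0 nodes { }, right has 3 {A, G, B}.
    Root A: left subtree has 0 nodes { }, right has 2 {G, B}.
      Root G: left subtree has 0 nodes { }, right has 1 {B}.
  Root D: left subtree has 4 nodes {R, X, W, F}, right has 0 { }.
    Root W: left subtree has 2 nodes {R, X}, right has 1 {F}.
      Root R: left subtree has 0 nodes { }, right has 1 {X}.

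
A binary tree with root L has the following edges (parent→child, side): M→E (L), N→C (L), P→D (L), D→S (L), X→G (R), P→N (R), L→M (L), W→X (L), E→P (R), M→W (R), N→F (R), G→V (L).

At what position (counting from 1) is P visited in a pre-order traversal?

4

Pre-order visits the node, then its left subtree, then its right subtree.
Visit L.
At L: go left to M.
  Visit M.
  At M: go left to E.
    Visit E.
    At E: no left child.
    At E: go right to P.
      Visit P.
      At P: go left to D.
        Visit D.
        At D: go left to S.
          S is a leaf — visit S.
        At D: no right child.
      At P: go right to N.
        Visit N.
        At N: go left to C.
          C is a leaf — visit C.
        At N: go right to F.
          F is a leaf — visit F.
  At M: go right to W.
    Visit W.
    At W: go left to X.
      Visit X.
      At X: no left child.
      At X: go right to G.
        Visit G.
        At G: go left to V.
          V is a leaf — visit V.
        At G: no right child.
    At W: no right child.
At L: no right child.
Full pre-order sequence: L, M, E, P, D, S, N, C, F, W, X, G, V.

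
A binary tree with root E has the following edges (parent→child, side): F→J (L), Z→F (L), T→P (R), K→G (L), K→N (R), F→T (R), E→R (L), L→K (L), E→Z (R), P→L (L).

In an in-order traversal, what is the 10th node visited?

P

In-order visits the left subtree, then the node, then the right subtree.
At E: go left to R.
  R is a leaf — visit R.
Visit E.
At E: go right to Z.
  At Z: go left to F.
    At F: go left to J.
      J is a leaf — visit J.
    Visit F.
    At F: go right to T.
      At T: no left child.
      Visit T.
      At T: go right to P.
        At P: go left to L.
          At L: go left to K.
            At K: go left to G.
              G is a leaf — visit G.
            Visit K.
            At K: go right to N.
              N is a leaf — visit N.
          Visit L.
          At L: no right child.
        Visit P.
        At P: no right child.
  Visit Z.
  At Z: no right child.
Full in-order sequence: R, E, J, F, T, G, K, N, L, P, Z.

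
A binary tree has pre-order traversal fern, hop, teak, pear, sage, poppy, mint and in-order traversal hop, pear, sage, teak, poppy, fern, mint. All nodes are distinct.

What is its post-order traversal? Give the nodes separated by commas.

sage, pear, poppy, teak, hop, mint, fern

The first element of pre-order is the root; it splits in-order into left and right subtrees.
Root fern: left subtree has 5 nodes {hop, pear, sage, teak, poppy}, right has 1 {mint}.
  Root hop: left subtree has 0 nodes { }, right has 4 {pear, sage, teak, poppy}.
    Root teak: left subtree has 2 nodes {pear, sage}, right has 1 {poppy}.
      Root pear: left subtree has 0 nodes { }, right has 1 {sage}.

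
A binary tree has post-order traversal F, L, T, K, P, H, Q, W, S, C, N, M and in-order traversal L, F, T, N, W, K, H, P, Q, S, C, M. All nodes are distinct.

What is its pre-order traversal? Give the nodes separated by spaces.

M N T L F C S W Q H K P

The last element of post-order is the root; it splits in-order into left and right subtrees.
Root M: left subtree has 11 nodes {L, F, T, N, W, K, H, P, Q, S, C}, right has 0 { }.
  Root N: left subtree has 3 nodes {L, F, T}, right has 7 {W, K, H, P, Q, S, C}.
    Root T: left subtree has 2 nodes {L, F}, right has 0 { }.
      Root L: left subtree has 0 nodes { }, right has 1 {F}.
    Root C: left subtree has 6 nodes {W, K, H, P, Q, S}, right has 0 { }.
      Root S: left subtree has 5 nodes {W, K, H, P, Q}, right has 0 { }.
        Root W: left subtree has 0 nodes { }, right has 4 {K, H, P, Q}.
          Root Q: left subtree has 3 nodes {K, H, P}, right has 0 { }.
            Root H: left subtree has 1 node {K}, right has 1 {P}.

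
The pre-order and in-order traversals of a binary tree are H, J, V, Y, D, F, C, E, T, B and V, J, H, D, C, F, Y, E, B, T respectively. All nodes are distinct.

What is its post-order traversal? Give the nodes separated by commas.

The first element of pre-order is the root; it splits in-order into left and right subtrees.
Root H: left subtree has 2 nodes {V, J}, right has 7 {D, C, F, Y, E, B, T}.
  Root J: left subtree has 1 node {V}, right has 0 { }.
  Root Y: left subtree has 3 nodes {D, C, F}, right has 3 {E, B, T}.
    Root D: left subtree has 0 nodes { }, right has 2 {C, F}.
      Root F: left subtree has 1 node {C}, right has 0 { }.
    Root E: left subtree has 0 nodes { }, right has 2 {B, T}.
      Root T: left subtree has 1 node {B}, right has 0 { }.

V, J, C, F, D, B, T, E, Y, H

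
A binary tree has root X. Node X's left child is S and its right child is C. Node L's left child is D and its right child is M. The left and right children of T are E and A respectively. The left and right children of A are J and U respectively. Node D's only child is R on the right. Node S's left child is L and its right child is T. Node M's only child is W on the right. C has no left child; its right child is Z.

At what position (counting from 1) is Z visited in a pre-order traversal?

14

Pre-order visits the node, then its left subtree, then its right subtree.
Visit X.
At X: go left to S.
  Visit S.
  At S: go left to L.
    Visit L.
    At L: go left to D.
      Visit D.
      At D: no left child.
      At D: go right to R.
        R is a leaf — visit R.
    At L: go right to M.
      Visit M.
      At M: no left child.
      At M: go right to W.
        W is a leaf — visit W.
  At S: go right to T.
    Visit T.
    At T: go left to E.
      E is a leaf — visit E.
    At T: go right to A.
      Visit A.
      At A: go left to J.
        J is a leaf — visit J.
      At A: go right to U.
        U is a leaf — visit U.
At X: go right to C.
  Visit C.
  At C: no left child.
  At C: go right to Z.
    Z is a leaf — visit Z.
Full pre-order sequence: X, S, L, D, R, M, W, T, E, A, J, U, C, Z.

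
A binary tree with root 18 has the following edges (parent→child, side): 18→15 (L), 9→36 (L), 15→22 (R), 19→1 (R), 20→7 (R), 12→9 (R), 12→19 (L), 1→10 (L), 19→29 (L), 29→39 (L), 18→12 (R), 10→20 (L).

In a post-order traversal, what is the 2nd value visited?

15

Post-order visits the left subtree, then the right subtree, then the node.
At 18: go left to 15.
  At 15: no left child.
  At 15: go right to 22.
    22 is a leaf — visit 22.
  Visit 15.
At 18: go right to 12.
  At 12: go left to 19.
    At 19: go left to 29.
      At 29: go left to 39.
        39 is a leaf — visit 39.
      At 29: no right child.
      Visit 29.
    At 19: go right to 1.
      At 1: go left to 10.
        At 10: go left to 20.
          At 20: no left child.
          At 20: go right to 7.
            7 is a leaf — visit 7.
          Visit 20.
        At 10: no right child.
        Visit 10.
      At 1: no right child.
      Visit 1.
    Visit 19.
  At 12: go right to 9.
    At 9: go left to 36.
      36 is a leaf — visit 36.
    At 9: no right child.
    Visit 9.
  Visit 12.
Visit 18.
Full post-order sequence: 22, 15, 39, 29, 7, 20, 10, 1, 19, 36, 9, 12, 18.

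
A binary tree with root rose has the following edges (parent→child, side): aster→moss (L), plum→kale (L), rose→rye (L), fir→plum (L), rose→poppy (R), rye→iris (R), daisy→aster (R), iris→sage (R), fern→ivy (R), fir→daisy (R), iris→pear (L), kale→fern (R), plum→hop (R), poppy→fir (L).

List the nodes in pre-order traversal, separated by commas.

rose, rye, iris, pear, sage, poppy, fir, plum, kale, fern, ivy, hop, daisy, aster, moss

Pre-order visits the node, then its left subtree, then its right subtree.
Visit rose.
At rose: go left to rye.
  Visit rye.
  At rye: no left child.
  At rye: go right to iris.
    Visit iris.
    At iris: go left to pear.
      pear is a leaf — visit pear.
    At iris: go right to sage.
      sage is a leaf — visit sage.
At rose: go right to poppy.
  Visit poppy.
  At poppy: go left to fir.
    Visit fir.
    At fir: go left to plum.
      Visit plum.
      At plum: go left to kale.
        Visit kale.
        At kale: no left child.
        At kale: go right to fern.
          Visit fern.
          At fern: no left child.
          At fern: go right to ivy.
            ivy is a leaf — visit ivy.
      At plum: go right to hop.
        hop is a leaf — visit hop.
    At fir: go right to daisy.
      Visit daisy.
      At daisy: no left child.
      At daisy: go right to aster.
        Visit aster.
        At aster: go left to moss.
          moss is a leaf — visit moss.
        At aster: no right child.
  At poppy: no right child.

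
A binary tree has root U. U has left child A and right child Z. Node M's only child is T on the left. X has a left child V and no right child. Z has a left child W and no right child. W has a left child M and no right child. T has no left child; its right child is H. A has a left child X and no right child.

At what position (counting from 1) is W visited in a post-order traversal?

Post-order visits the left subtree, then the right subtree, then the node.
At U: go left to A.
  At A: go left to X.
    At X: go left to V.
      V is a leaf — visit V.
    At X: no right child.
    Visit X.
  At A: no right child.
  Visit A.
At U: go right to Z.
  At Z: go left to W.
    At W: go left to M.
      At M: go left to T.
        At T: no left child.
        At T: go right to H.
          H is a leaf — visit H.
        Visit T.
      At M: no right child.
      Visit M.
    At W: no right child.
    Visit W.
  At Z: no right child.
  Visit Z.
Visit U.
Full post-order sequence: V, X, A, H, T, M, W, Z, U.

7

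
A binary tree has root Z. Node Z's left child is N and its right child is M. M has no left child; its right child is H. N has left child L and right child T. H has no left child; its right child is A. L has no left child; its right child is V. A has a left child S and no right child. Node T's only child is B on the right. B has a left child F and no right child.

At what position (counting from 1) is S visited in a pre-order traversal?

Pre-order visits the node, then its left subtree, then its right subtree.
Visit Z.
At Z: go left to N.
  Visit N.
  At N: go left to L.
    Visit L.
    At L: no left child.
    At L: go right to V.
      V is a leaf — visit V.
  At N: go right to T.
    Visit T.
    At T: no left child.
    At T: go right to B.
      Visit B.
      At B: go left to F.
        F is a leaf — visit F.
      At B: no right child.
At Z: go right to M.
  Visit M.
  At M: no left child.
  At M: go right to H.
    Visit H.
    At H: no left child.
    At H: go right to A.
      Visit A.
      At A: go left to S.
        S is a leaf — visit S.
      At A: no right child.
Full pre-order sequence: Z, N, L, V, T, B, F, M, H, A, S.

11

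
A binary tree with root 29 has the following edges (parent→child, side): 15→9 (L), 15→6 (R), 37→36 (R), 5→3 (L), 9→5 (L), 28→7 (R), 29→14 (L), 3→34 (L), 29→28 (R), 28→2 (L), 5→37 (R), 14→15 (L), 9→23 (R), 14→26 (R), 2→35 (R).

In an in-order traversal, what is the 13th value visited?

2

In-order visits the left subtree, then the node, then the right subtree.
At 29: go left to 14.
  At 14: go left to 15.
    At 15: go left to 9.
      At 9: go left to 5.
        At 5: go left to 3.
          At 3: go left to 34.
            34 is a leaf — visit 34.
          Visit 3.
          At 3: no right child.
        Visit 5.
        At 5: go right to 37.
          At 37: no left child.
          Visit 37.
          At 37: go right to 36.
            36 is a leaf — visit 36.
      Visit 9.
      At 9: go right to 23.
        23 is a leaf — visit 23.
    Visit 15.
    At 15: go right to 6.
      6 is a leaf — visit 6.
  Visit 14.
  At 14: go right to 26.
    26 is a leaf — visit 26.
Visit 29.
At 29: go right to 28.
  At 28: go left to 2.
    At 2: no left child.
    Visit 2.
    At 2: go right to 35.
      35 is a leaf — visit 35.
  Visit 28.
  At 28: go right to 7.
    7 is a leaf — visit 7.
Full in-order sequence: 34, 3, 5, 37, 36, 9, 23, 15, 6, 14, 26, 29, 2, 35, 28, 7.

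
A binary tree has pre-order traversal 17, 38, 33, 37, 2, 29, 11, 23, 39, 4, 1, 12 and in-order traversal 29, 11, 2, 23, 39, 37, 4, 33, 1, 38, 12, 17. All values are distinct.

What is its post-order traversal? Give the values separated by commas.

The first element of pre-order is the root; it splits in-order into left and right subtrees.
Root 17: left subtree has 11 nodes {29, 11, 2, 23, 39, 37, 4, 33, 1, 38, 12}, right has 0 { }.
  Root 38: left subtree has 9 nodes {29, 11, 2, 23, 39, 37, 4, 33, 1}, right has 1 {12}.
    Root 33: left subtree has 7 nodes {29, 11, 2, 23, 39, 37, 4}, right has 1 {1}.
      Root 37: left subtree has 5 nodes {29, 11, 2, 23, 39}, right has 1 {4}.
        Root 2: left subtree has 2 nodes {29, 11}, right has 2 {23, 39}.
          Root 29: left subtree has 0 nodes { }, right has 1 {11}.
          Root 23: left subtree has 0 nodes { }, right has 1 {39}.

11, 29, 39, 23, 2, 4, 37, 1, 33, 12, 38, 17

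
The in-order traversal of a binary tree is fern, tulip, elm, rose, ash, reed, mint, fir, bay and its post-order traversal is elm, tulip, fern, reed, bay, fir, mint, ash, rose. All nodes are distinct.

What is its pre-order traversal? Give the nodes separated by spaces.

The last element of post-order is the root; it splits in-order into left and right subtrees.
Root rose: left subtree has 3 nodes {fern, tulip, elm}, right has 5 {ash, reed, mint, fir, bay}.
  Root fern: left subtree has 0 nodes { }, right has 2 {tulip, elm}.
    Root tulip: left subtree has 0 nodes { }, right has 1 {elm}.
  Root ash: left subtree has 0 nodes { }, right has 4 {reed, mint, fir, bay}.
    Root mint: left subtree has 1 node {reed}, right has 2 {fir, bay}.
      Root fir: left subtree has 0 nodes { }, right has 1 {bay}.

rose fern tulip elm ash mint reed fir bay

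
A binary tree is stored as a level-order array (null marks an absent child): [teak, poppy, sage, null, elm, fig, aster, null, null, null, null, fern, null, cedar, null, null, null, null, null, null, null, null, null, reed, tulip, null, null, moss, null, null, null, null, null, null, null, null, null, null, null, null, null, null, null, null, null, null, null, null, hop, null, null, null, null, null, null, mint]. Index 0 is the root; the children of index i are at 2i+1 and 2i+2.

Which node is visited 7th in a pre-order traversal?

Pre-order visits the node, then its left subtree, then its right subtree.
Visit teak.
At teak: go left to poppy.
  Visit poppy.
  At poppy: no left child.
  At poppy: go right to elm.
    elm is a leaf — visit elm.
At teak: go right to sage.
  Visit sage.
  At sage: go left to fig.
    Visit fig.
    At fig: go left to fern.
      Visit fern.
      At fern: go left to reed.
        Visit reed.
        At reed: no left child.
        At reed: go right to hop.
          hop is a leaf — visit hop.
      At fern: go right to tulip.
        tulip is a leaf — visit tulip.
    At fig: no right child.
  At sage: go right to aster.
    Visit aster.
    At aster: go left to cedar.
      Visit cedar.
      At cedar: go left to moss.
        Visit moss.
        At moss: go left to mint.
          mint is a leaf — visit mint.
        At moss: no right child.
      At cedar: no right child.
    At aster: no right child.
Full pre-order sequence: teak, poppy, elm, sage, fig, fern, reed, hop, tulip, aster, cedar, moss, mint.

reed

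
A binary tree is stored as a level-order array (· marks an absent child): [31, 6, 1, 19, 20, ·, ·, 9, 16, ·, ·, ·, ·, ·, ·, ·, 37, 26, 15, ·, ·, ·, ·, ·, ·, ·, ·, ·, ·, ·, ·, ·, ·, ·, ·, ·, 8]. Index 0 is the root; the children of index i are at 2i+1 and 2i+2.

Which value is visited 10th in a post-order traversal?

Post-order visits the left subtree, then the right subtree, then the node.
At 31: go left to 6.
  At 6: go left to 19.
    At 19: go left to 9.
      At 9: no left child.
      At 9: go right to 37.
        37 is a leaf — visit 37.
      Visit 9.
    At 19: go right to 16.
      At 16: go left to 26.
        At 26: no left child.
        At 26: go right to 8.
          8 is a leaf — visit 8.
        Visit 26.
      At 16: go right to 15.
        15 is a leaf — visit 15.
      Visit 16.
    Visit 19.
  At 6: go right to 20.
    20 is a leaf — visit 20.
  Visit 6.
At 31: go right to 1.
  1 is a leaf — visit 1.
Visit 31.
Full post-order sequence: 37, 9, 8, 26, 15, 16, 19, 20, 6, 1, 31.

1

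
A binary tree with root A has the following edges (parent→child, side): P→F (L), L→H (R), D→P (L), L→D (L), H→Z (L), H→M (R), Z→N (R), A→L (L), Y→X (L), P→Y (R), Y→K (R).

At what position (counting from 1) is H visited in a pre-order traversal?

9

Pre-order visits the node, then its left subtree, then its right subtree.
Visit A.
At A: go left to L.
  Visit L.
  At L: go left to D.
    Visit D.
    At D: go left to P.
      Visit P.
      At P: go left to F.
        F is a leaf — visit F.
      At P: go right to Y.
        Visit Y.
        At Y: go left to X.
          X is a leaf — visit X.
        At Y: go right to K.
          K is a leaf — visit K.
    At D: no right child.
  At L: go right to H.
    Visit H.
    At H: go left to Z.
      Visit Z.
      At Z: no left child.
      At Z: go right to N.
        N is a leaf — visit N.
    At H: go right to M.
      M is a leaf — visit M.
At A: no right child.
Full pre-order sequence: A, L, D, P, F, Y, X, K, H, Z, N, M.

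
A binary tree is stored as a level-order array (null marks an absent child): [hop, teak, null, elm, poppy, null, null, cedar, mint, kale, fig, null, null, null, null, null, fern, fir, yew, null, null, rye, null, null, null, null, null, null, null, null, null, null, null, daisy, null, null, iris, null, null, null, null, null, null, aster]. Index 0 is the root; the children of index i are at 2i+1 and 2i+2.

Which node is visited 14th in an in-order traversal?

fig

In-order visits the left subtree, then the node, then the right subtree.
At hop: go left to teak.
  At teak: go left to elm.
    At elm: go left to cedar.
      At cedar: no left child.
      Visit cedar.
      At cedar: go right to fern.
        At fern: go left to daisy.
          daisy is a leaf — visit daisy.
        Visit fern.
        At fern: no right child.
    Visit elm.
    At elm: go right to mint.
      At mint: go left to fir.
        At fir: no left child.
        Visit fir.
        At fir: go right to iris.
          iris is a leaf — visit iris.
      Visit mint.
      At mint: go right to yew.
        yew is a leaf — visit yew.
  Visit teak.
  At teak: go right to poppy.
    At poppy: go left to kale.
      kale is a leaf — visit kale.
    Visit poppy.
    At poppy: go right to fig.
      At fig: go left to rye.
        At rye: go left to aster.
          aster is a leaf — visit aster.
        Visit rye.
        At rye: no right child.
      Visit fig.
      At fig: no right child.
Visit hop.
At hop: no right child.
Full in-order sequence: cedar, daisy, fern, elm, fir, iris, mint, yew, teak, kale, poppy, aster, rye, fig, hop.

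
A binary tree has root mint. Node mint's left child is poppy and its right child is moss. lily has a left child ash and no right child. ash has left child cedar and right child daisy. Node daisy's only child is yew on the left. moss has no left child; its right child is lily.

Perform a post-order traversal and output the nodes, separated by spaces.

Post-order visits the left subtree, then the right subtree, then the node.
At mint: go left to poppy.
  poppy is a leaf — visit poppy.
At mint: go right to moss.
  At moss: no left child.
  At moss: go right to lily.
    At lily: go left to ash.
      At ash: go left to cedar.
        cedar is a leaf — visit cedar.
      At ash: go right to daisy.
        At daisy: go left to yew.
          yew is a leaf — visit yew.
        At daisy: no right child.
        Visit daisy.
      Visit ash.
    At lily: no right child.
    Visit lily.
  Visit moss.
Visit mint.

poppy cedar yew daisy ash lily moss mint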